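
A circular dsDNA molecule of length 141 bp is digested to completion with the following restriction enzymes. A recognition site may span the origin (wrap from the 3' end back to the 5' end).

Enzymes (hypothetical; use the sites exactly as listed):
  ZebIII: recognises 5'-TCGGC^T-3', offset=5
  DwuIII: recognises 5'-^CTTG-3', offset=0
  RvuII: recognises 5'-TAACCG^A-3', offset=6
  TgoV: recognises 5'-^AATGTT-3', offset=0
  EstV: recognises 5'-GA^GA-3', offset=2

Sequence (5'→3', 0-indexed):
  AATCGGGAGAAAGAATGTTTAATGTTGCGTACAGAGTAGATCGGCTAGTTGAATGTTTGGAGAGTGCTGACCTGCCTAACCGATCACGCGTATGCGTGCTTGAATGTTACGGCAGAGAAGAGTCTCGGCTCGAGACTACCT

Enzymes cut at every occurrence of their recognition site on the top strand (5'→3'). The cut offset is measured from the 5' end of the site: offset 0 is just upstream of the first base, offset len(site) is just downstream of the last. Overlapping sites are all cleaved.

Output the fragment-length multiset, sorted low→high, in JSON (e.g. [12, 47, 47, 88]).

Scan for sites:
  ZebIII TCGGCT/5: at [40, 124] ⇒ [45, 129]
  DwuIII CTTG/0: at [98] ⇒ [98]
  RvuII TAACCGA/6: at [76] ⇒ [82]
  TgoV AATGTT/0: at [13, 20, 51, 102] ⇒ [13, 20, 51, 102]
  EstV GAGA/2: at [6, 59, 114, 131] ⇒ [8, 61, 116, 133]

All cut coordinates (distinct, sorted): [8, 13, 20, 45, 51, 61, 82, 98, 102, 116, 129, 133]

Fragment lengths:
  8→13: 5 bp
  13→20: 7 bp
  20→45: 25 bp
  45→51: 6 bp
  51→61: 10 bp
  61→82: 21 bp
  82→98: 16 bp
  98→102: 4 bp
  102→116: 14 bp
  116→129: 13 bp
  129→133: 4 bp
  133→8 (wrap): 141-133+8 = 16 bp

[4,4,5,6,7,10,13,14,16,16,21,25]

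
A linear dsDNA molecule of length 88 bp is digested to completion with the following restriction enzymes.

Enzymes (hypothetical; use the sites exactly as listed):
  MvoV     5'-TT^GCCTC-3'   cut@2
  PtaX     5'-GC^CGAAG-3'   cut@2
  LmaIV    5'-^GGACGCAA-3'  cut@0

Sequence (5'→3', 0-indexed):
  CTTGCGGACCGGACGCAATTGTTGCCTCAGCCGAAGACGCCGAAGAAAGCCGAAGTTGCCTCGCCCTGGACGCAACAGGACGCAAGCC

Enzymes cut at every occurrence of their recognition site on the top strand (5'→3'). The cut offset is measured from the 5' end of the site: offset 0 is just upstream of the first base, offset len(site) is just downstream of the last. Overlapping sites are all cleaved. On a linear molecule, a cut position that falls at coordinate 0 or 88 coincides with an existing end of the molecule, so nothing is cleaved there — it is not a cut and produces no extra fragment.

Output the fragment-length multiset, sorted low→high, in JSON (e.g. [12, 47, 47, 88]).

Per-enzyme occurrences:
  MvoV (TTGCCTC, off=2): starts [21, 55] → cuts [23, 57]
  PtaX (GCCGAAG, off=2): starts [29, 38, 48] → cuts [31, 40, 50]
  LmaIV (GGACGCAA, off=0): starts [10, 67, 77] → cuts [10, 67, 77]

Pooled cuts: [10, 23, 31, 40, 50, 57, 67, 77]

Fragments:
  [0,10): 10 bp
  [10,23): 13 bp
  [23,31): 8 bp
  [31,40): 9 bp
  [40,50): 10 bp
  [50,57): 7 bp
  [57,67): 10 bp
  [67,77): 10 bp
  [77,88): 11 bp

[7,8,9,10,10,10,10,11,13]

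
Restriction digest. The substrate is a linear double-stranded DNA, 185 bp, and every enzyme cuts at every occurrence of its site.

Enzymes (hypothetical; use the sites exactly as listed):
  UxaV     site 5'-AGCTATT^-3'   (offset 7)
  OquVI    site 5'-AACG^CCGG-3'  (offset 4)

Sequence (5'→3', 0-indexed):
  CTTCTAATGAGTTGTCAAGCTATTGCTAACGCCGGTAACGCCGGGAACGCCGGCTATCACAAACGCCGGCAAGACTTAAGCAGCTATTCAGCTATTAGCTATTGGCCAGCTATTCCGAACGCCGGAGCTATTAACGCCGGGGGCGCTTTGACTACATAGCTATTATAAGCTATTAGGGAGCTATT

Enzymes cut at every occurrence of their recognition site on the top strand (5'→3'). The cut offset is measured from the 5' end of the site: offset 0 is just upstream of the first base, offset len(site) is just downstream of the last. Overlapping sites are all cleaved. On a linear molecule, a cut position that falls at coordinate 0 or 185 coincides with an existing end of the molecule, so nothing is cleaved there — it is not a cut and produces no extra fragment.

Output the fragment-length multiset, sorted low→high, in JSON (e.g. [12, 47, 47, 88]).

[4,7,7,7,8,9,9,10,11,11,11,16,23,24,28]

Per-enzyme occurrences:
  UxaV (AGCTATT, off=7): starts [17, 81, 89, 96, 107, 125, 157, 167, 178] → cuts [24, 88, 96, 103, 114, 132, 164, 174] (position 185 is a terminus of the linear molecule — no cut)
  OquVI (AACGCCGG, off=4): starts [27, 36, 45, 61, 117, 132] → cuts [31, 40, 49, 65, 121, 136]

All cut coordinates (distinct, sorted): [24, 31, 40, 49, 65, 88, 96, 103, 114, 121, 132, 136, 164, 174]

Fragments:
  [0,24): 24 bp
  [24,31): 7 bp
  [31,40): 9 bp
  [40,49): 9 bp
  [49,65): 16 bp
  [65,88): 23 bp
  [88,96): 8 bp
  [96,103): 7 bp
  [103,114): 11 bp
  [114,121): 7 bp
  [121,132): 11 bp
  [132,136): 4 bp
  [136,164): 28 bp
  [164,174): 10 bp
  [174,185): 11 bp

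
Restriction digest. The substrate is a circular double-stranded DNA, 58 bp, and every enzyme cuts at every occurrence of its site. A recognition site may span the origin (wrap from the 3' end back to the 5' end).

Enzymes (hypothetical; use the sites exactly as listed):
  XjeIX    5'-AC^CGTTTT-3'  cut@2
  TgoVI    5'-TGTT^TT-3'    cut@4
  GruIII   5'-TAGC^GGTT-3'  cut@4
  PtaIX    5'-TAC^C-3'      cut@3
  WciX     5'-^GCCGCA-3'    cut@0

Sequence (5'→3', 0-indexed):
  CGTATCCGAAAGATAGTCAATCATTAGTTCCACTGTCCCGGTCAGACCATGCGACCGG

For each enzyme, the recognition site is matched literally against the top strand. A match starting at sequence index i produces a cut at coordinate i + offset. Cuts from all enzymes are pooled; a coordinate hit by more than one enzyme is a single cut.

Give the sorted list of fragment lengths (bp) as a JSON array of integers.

Scan for sites:
  XjeIX (ACCGTTTT, off=2): no sites
  TgoVI (TGTTTT, off=4): no sites
  GruIII (TAGCGGTT, off=4): no sites
  PtaIX (TACC, off=3): no sites
  WciX (GCCGCA, off=0): no sites

All cut coordinates (distinct, sorted): ∅

Fragment lengths:
  no cuts → one circular fragment of 58 bp

[58]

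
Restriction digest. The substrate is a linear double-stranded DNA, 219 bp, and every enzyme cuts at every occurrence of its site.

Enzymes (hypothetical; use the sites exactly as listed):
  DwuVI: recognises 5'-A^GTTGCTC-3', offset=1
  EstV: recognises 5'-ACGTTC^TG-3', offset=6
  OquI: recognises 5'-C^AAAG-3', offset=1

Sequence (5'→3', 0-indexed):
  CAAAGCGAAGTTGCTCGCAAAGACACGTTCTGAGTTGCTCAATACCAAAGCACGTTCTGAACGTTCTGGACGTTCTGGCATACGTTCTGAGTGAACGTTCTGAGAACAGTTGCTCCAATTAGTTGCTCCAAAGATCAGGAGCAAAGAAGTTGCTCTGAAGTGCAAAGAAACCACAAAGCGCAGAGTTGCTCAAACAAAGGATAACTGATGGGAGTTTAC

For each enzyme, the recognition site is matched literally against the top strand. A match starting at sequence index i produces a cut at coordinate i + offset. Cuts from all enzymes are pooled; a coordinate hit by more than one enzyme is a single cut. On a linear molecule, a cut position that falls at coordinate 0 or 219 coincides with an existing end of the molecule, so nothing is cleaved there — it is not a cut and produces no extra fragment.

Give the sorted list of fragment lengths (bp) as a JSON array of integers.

Scan for sites:
  DwuVI AGTTGCTC/1: at [8, 32, 107, 120, 147, 183] ⇒ [9, 33, 108, 121, 148, 184]
  EstV ACGTTCTG/6: at [24, 51, 60, 69, 81, 94] ⇒ [30, 57, 66, 75, 87, 100]
  OquI CAAAG/1: at [0, 17, 45, 128, 141, 162, 173, 194] ⇒ [1, 18, 46, 129, 142, 163, 174, 195]

All cut coordinates (distinct, sorted): [1, 9, 18, 30, 33, 46, 57, 66, 75, 87, 100, 108, 121, 129, 142, 148, 163, 174, 184, 195]

Fragment lengths:
  [0,1): 1 bp
  [1,9): 8 bp
  [9,18): 9 bp
  [18,30): 12 bp
  [30,33): 3 bp
  [33,46): 13 bp
  [46,57): 11 bp
  [57,66): 9 bp
  [66,75): 9 bp
  [75,87): 12 bp
  [87,100): 13 bp
  [100,108): 8 bp
  [108,121): 13 bp
  [121,129): 8 bp
  [129,142): 13 bp
  [142,148): 6 bp
  [148,163): 15 bp
  [163,174): 11 bp
  [174,184): 10 bp
  [184,195): 11 bp
  [195,219): 24 bp

[1,3,6,8,8,8,9,9,9,10,11,11,11,12,12,13,13,13,13,15,24]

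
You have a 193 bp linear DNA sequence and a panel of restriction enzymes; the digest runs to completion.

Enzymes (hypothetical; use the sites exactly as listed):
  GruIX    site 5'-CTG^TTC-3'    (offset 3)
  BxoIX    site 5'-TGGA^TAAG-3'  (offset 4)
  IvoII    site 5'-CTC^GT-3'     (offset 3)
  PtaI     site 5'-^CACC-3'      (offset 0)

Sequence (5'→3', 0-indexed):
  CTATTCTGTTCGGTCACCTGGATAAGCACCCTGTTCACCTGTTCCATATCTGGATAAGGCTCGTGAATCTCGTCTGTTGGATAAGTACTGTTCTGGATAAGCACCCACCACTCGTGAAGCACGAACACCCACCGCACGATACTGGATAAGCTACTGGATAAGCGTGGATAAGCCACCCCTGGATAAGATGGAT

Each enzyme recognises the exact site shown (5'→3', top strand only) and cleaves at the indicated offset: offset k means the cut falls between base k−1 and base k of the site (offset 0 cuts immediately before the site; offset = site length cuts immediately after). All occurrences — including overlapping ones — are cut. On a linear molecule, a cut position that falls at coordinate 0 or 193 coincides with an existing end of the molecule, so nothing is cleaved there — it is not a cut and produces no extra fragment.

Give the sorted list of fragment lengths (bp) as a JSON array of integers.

[2,4,4,4,4,5,6,6,7,7,8,8,8,8,9,9,10,10,10,10,12,12,13,17]

Site scan:
  GruIX CTGTTC/3: at [5, 30, 38, 87] ⇒ [8, 33, 41, 90]
  BxoIX TGGATAAG/4: at [18, 50, 77, 93, 142, 154, 164, 179] ⇒ [22, 54, 81, 97, 146, 158, 168, 183]
  IvoII CTCGT/3: at [59, 68, 110] ⇒ [62, 71, 113]
  PtaI CACC/0: at [14, 26, 35, 101, 105, 125, 129, 173] ⇒ [14, 26, 35, 101, 105, 125, 129, 173]

All cut coordinates (distinct, sorted): [8, 14, 22, 26, 33, 35, 41, 54, 62, 71, 81, 90, 97, 101, 105, 113, 125, 129, 146, 158, 168, 173, 183]

Fragments:
  [0,8): 8 bp
  [8,14): 6 bp
  [14,22): 8 bp
  [22,26): 4 bp
  [26,33): 7 bp
  [33,35): 2 bp
  [35,41): 6 bp
  [41,54): 13 bp
  [54,62): 8 bp
  [62,71): 9 bp
  [71,81): 10 bp
  [81,90): 9 bp
  [90,97): 7 bp
  [97,101): 4 bp
  [101,105): 4 bp
  [105,113): 8 bp
  [113,125): 12 bp
  [125,129): 4 bp
  [129,146): 17 bp
  [146,158): 12 bp
  [158,168): 10 bp
  [168,173): 5 bp
  [173,183): 10 bp
  [183,193): 10 bp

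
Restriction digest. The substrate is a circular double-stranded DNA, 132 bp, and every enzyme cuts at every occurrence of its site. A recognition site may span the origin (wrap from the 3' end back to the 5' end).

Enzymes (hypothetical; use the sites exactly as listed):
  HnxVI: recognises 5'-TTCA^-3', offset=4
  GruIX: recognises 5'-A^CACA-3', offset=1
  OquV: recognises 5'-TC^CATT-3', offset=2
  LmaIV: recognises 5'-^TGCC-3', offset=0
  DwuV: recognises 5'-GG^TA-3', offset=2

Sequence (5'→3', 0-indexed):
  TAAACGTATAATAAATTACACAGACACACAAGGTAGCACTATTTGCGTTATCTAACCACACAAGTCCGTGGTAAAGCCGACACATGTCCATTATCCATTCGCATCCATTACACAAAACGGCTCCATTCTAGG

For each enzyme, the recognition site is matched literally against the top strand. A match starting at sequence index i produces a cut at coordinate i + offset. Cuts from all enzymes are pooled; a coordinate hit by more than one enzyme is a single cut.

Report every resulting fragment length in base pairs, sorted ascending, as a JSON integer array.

Site scan:
  HnxVI (TTCA, off=4): no sites
  GruIX ACACA/1: at [17, 23, 25, 57, 79, 109] ⇒ [18, 24, 26, 58, 80, 110]
  OquV TCCATT/2: at [86, 93, 103, 121] ⇒ [88, 95, 105, 123]
  LmaIV (TGCC, off=0): no sites
  DwuV GGTA/2: at [31, 69, 130] ⇒ [0, 33, 71]

Pooled cuts: [0, 18, 24, 26, 33, 58, 71, 80, 88, 95, 105, 110, 123]

Fragment lengths:
  0→18: 18 bp
  18→24: 6 bp
  24→26: 2 bp
  26→33: 7 bp
  33→58: 25 bp
  58→71: 13 bp
  71→80: 9 bp
  80→88: 8 bp
  88→95: 7 bp
  95→105: 10 bp
  105→110: 5 bp
  110→123: 13 bp
  123→0 (wrap): 132-123+0 = 9 bp

[2,5,6,7,7,8,9,9,10,13,13,18,25]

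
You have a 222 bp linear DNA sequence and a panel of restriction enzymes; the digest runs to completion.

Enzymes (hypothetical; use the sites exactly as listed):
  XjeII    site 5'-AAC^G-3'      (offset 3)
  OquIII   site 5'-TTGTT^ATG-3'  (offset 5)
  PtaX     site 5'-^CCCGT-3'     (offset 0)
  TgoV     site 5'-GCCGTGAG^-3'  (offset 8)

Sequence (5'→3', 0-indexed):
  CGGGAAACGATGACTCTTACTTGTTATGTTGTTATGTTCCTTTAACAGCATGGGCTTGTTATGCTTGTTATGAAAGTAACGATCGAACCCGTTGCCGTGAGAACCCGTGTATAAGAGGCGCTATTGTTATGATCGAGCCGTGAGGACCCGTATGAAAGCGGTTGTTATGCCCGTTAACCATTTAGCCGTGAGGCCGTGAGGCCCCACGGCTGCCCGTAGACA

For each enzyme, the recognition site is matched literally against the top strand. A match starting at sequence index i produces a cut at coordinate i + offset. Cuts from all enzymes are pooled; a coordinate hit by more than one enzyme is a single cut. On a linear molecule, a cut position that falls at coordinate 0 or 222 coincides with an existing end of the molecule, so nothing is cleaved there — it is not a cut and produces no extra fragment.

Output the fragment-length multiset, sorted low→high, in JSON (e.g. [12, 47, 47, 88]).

Scan for sites:
  XjeII (AACG, off=3): starts [5, 77] → cuts [8, 80]
  OquIII (TTGTTATG, off=5): starts [20, 28, 55, 64, 123, 161] → cuts [25, 33, 60, 69, 128, 166]
  PtaX (CCCGT, off=0): starts [87, 103, 146, 169, 212] → cuts [87, 103, 146, 169, 212]
  TgoV (GCCGTGAG, off=8): starts [93, 136, 184, 192] → cuts [101, 144, 192, 200]

Pooled cuts: [8, 25, 33, 60, 69, 80, 87, 101, 103, 128, 144, 146, 166, 169, 192, 200, 212]

Fragments:
  [0,8): 8 bp
  [8,25): 17 bp
  [25,33): 8 bp
  [33,60): 27 bp
  [60,69): 9 bp
  [69,80): 11 bp
  [80,87): 7 bp
  [87,101): 14 bp
  [101,103): 2 bp
  [103,128): 25 bp
  [128,144): 16 bp
  [144,146): 2 bp
  [146,166): 20 bp
  [166,169): 3 bp
  [169,192): 23 bp
  [192,200): 8 bp
  [200,212): 12 bp
  [212,222): 10 bp

[2,2,3,7,8,8,8,9,10,11,12,14,16,17,20,23,25,27]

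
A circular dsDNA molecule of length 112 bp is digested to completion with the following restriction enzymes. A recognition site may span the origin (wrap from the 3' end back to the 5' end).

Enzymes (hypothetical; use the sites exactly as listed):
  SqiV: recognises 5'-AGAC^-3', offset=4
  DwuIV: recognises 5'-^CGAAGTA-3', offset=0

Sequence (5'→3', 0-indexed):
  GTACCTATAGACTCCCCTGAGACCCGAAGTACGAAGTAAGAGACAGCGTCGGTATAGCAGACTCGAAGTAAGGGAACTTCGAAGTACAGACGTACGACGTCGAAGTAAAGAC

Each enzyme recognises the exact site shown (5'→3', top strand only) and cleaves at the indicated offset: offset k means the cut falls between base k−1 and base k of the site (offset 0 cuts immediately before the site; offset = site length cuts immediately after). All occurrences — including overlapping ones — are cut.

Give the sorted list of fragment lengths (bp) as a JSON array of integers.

Site scan:
  SqiV (AGAC, off=4): starts [8, 19, 40, 58, 87, 108] → cuts [0, 12, 23, 44, 62, 91]
  DwuIV (CGAAGTA, off=0): starts [24, 31, 63, 79, 100] → cuts [24, 31, 63, 79, 100]

Pooled cuts: [0, 12, 23, 24, 31, 44, 62, 63, 79, 91, 100]

Fragment lengths:
  0→12: 12 bp
  12→23: 11 bp
  23→24: 1 bp
  24→31: 7 bp
  31→44: 13 bp
  44→62: 18 bp
  62→63: 1 bp
  63→79: 16 bp
  79→91: 12 bp
  91→100: 9 bp
  100→0 (wrap): 112-100+0 = 12 bp

[1,1,7,9,11,12,12,12,13,16,18]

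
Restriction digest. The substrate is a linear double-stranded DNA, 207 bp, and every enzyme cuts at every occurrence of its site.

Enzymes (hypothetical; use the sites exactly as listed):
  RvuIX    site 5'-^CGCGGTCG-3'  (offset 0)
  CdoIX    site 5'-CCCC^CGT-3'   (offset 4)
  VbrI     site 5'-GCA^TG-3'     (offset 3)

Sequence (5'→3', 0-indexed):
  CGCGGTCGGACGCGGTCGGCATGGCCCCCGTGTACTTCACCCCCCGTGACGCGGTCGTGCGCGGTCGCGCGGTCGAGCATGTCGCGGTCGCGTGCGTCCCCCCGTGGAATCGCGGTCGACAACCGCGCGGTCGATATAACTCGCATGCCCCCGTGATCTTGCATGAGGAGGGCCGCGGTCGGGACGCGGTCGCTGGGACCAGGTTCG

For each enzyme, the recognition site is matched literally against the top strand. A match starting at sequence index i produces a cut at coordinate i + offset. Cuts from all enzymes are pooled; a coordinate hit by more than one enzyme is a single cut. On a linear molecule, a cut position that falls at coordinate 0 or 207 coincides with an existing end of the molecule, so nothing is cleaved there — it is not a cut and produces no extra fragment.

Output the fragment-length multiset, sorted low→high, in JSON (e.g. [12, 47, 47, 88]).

[3,5,6,7,8,8,10,10,10,11,11,12,12,15,16,20,20,23]

Site scan:
  RvuIX CGCGGTCG/0: at [0, 10, 49, 59, 67, 82, 110, 125, 173, 184] ⇒ [10, 49, 59, 67, 82, 110, 125, 173, 184] (position 0 is a terminus of the linear molecule — no cut)
  CdoIX CCCCCGT/4: at [24, 40, 98, 147] ⇒ [28, 44, 102, 151]
  VbrI GCATG/3: at [18, 76, 142, 160] ⇒ [21, 79, 145, 163]

Pooled cuts: [10, 21, 28, 44, 49, 59, 67, 79, 82, 102, 110, 125, 145, 151, 163, 173, 184]

Fragments:
  [0,10): 10 bp
  [10,21): 11 bp
  [21,28): 7 bp
  [28,44): 16 bp
  [44,49): 5 bp
  [49,59): 10 bp
  [59,67): 8 bp
  [67,79): 12 bp
  [79,82): 3 bp
  [82,102): 20 bp
  [102,110): 8 bp
  [110,125): 15 bp
  [125,145): 20 bp
  [145,151): 6 bp
  [151,163): 12 bp
  [163,173): 10 bp
  [173,184): 11 bp
  [184,207): 23 bp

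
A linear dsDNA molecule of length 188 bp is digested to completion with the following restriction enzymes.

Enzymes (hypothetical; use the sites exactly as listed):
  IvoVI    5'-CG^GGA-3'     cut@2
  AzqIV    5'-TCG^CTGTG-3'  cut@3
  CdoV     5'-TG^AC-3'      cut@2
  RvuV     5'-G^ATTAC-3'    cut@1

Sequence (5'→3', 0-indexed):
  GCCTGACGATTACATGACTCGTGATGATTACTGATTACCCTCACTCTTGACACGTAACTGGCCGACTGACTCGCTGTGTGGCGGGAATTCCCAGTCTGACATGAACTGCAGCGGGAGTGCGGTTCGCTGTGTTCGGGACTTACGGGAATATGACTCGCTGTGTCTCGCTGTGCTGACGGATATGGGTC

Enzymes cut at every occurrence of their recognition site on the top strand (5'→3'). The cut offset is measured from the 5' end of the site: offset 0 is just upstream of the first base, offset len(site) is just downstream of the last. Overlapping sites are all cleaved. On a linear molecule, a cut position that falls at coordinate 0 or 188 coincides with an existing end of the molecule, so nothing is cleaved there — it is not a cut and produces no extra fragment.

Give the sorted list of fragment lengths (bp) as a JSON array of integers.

Per-enzyme occurrences:
  IvoVI CGGGA/2: at [81, 111, 133, 142] ⇒ [83, 113, 135, 144]
  AzqIV TCGCTGTG/3: at [70, 123, 154, 164] ⇒ [73, 126, 157, 167]
  CdoV TGAC/2: at [3, 14, 47, 66, 96, 150, 173] ⇒ [5, 16, 49, 68, 98, 152, 175]
  RvuV GATTAC/1: at [7, 25, 32] ⇒ [8, 26, 33]

All cut coordinates (distinct, sorted): [5, 8, 16, 26, 33, 49, 68, 73, 83, 98, 113, 126, 135, 144, 152, 157, 167, 175]

Fragment lengths:
  [0,5): 5 bp
  [5,8): 3 bp
  [8,16): 8 bp
  [16,26): 10 bp
  [26,33): 7 bp
  [33,49): 16 bp
  [49,68): 19 bp
  [68,73): 5 bp
  [73,83): 10 bp
  [83,98): 15 bp
  [98,113): 15 bp
  [113,126): 13 bp
  [126,135): 9 bp
  [135,144): 9 bp
  [144,152): 8 bp
  [152,157): 5 bp
  [157,167): 10 bp
  [167,175): 8 bp
  [175,188): 13 bp

[3,5,5,5,7,8,8,8,9,9,10,10,10,13,13,15,15,16,19]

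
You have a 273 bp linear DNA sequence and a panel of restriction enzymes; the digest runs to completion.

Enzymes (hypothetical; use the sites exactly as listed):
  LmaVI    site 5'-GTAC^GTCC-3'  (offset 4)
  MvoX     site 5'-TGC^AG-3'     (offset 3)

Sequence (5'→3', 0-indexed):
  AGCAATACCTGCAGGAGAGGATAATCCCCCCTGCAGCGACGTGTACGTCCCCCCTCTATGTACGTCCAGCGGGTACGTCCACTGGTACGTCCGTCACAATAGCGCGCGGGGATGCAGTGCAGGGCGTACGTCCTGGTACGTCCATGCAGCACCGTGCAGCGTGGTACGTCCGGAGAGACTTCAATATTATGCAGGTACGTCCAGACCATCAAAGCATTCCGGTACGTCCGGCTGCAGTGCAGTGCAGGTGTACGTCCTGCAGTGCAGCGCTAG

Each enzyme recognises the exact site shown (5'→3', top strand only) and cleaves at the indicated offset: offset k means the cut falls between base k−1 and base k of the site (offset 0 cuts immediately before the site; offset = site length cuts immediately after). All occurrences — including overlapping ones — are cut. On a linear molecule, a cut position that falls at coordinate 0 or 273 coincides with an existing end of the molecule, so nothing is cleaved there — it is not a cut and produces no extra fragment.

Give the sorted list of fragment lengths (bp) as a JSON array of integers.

[5,5,5,5,6,7,8,8,8,9,10,10,10,10,12,12,12,13,17,22,25,27,27]

Per-enzyme occurrences:
  LmaVI (GTACGTCC, off=4): starts [42, 59, 72, 84, 125, 135, 163, 194, 221, 249] → cuts [46, 63, 76, 88, 129, 139, 167, 198, 225, 253]
  MvoX (TGCAG, off=3): starts [9, 31, 112, 117, 144, 154, 189, 232, 237, 242, 257, 262] → cuts [12, 34, 115, 120, 147, 157, 192, 235, 240, 245, 260, 265]

All cut coordinates (distinct, sorted): [12, 34, 46, 63, 76, 88, 115, 120, 129, 139, 147, 157, 167, 192, 198, 225, 235, 240, 245, 253, 260, 265]

Fragments:
  [0,12): 12 bp
  [12,34): 22 bp
  [34,46): 12 bp
  [46,63): 17 bp
  [63,76): 13 bp
  [76,88): 12 bp
  [88,115): 27 bp
  [115,120): 5 bp
  [120,129): 9 bp
  [129,139): 10 bp
  [139,147): 8 bp
  [147,157): 10 bp
  [157,167): 10 bp
  [167,192): 25 bp
  [192,198): 6 bp
  [198,225): 27 bp
  [225,235): 10 bp
  [235,240): 5 bp
  [240,245): 5 bp
  [245,253): 8 bp
  [253,260): 7 bp
  [260,265): 5 bp
  [265,273): 8 bp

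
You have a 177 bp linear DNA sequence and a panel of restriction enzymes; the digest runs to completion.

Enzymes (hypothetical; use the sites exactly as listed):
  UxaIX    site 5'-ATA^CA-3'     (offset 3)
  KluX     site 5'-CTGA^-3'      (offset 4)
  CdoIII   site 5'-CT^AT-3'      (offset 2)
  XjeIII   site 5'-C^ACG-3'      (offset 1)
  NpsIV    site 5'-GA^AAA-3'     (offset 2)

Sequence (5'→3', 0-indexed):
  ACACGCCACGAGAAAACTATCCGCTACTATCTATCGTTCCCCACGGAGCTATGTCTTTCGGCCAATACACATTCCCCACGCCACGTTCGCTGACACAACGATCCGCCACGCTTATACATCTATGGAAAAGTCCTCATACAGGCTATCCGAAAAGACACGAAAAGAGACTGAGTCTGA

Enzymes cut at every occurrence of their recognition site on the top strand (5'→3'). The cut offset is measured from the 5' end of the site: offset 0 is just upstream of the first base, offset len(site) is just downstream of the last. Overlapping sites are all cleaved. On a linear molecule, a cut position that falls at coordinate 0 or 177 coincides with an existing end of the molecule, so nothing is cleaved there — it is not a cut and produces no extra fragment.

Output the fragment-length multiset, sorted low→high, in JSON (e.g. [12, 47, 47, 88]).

[2,4,4,5,5,5,5,5,6,6,6,6,6,8,9,10,10,10,11,11,12,14,17]

Scan for sites:
  UxaIX ATACA/3: at [64, 113, 135] ⇒ [67, 116, 138]
  KluX CTGA/4: at [89, 167, 173] ⇒ [93, 171] (position 177 is a terminus of the linear molecule — no cut)
  CdoIII CTAT/2: at [16, 26, 30, 48, 119, 142] ⇒ [18, 28, 32, 50, 121, 144]
  XjeIII CACG/1: at [1, 6, 41, 76, 81, 106, 155] ⇒ [2, 7, 42, 77, 82, 107, 156]
  NpsIV GAAAA/2: at [11, 124, 148, 158] ⇒ [13, 126, 150, 160]

All cut coordinates (distinct, sorted): [2, 7, 13, 18, 28, 32, 42, 50, 67, 77, 82, 93, 107, 116, 121, 126, 138, 144, 150, 156, 160, 171]

Fragment lengths:
  [0,2): 2 bp
  [2,7): 5 bp
  [7,13): 6 bp
  [13,18): 5 bp
  [18,28): 10 bp
  [28,32): 4 bp
  [32,42): 10 bp
  [42,50): 8 bp
  [50,67): 17 bp
  [67,77): 10 bp
  [77,82): 5 bp
  [82,93): 11 bp
  [93,107): 14 bp
  [107,116): 9 bp
  [116,121): 5 bp
  [121,126): 5 bp
  [126,138): 12 bp
  [138,144): 6 bp
  [144,150): 6 bp
  [150,156): 6 bp
  [156,160): 4 bp
  [160,171): 11 bp
  [171,177): 6 bp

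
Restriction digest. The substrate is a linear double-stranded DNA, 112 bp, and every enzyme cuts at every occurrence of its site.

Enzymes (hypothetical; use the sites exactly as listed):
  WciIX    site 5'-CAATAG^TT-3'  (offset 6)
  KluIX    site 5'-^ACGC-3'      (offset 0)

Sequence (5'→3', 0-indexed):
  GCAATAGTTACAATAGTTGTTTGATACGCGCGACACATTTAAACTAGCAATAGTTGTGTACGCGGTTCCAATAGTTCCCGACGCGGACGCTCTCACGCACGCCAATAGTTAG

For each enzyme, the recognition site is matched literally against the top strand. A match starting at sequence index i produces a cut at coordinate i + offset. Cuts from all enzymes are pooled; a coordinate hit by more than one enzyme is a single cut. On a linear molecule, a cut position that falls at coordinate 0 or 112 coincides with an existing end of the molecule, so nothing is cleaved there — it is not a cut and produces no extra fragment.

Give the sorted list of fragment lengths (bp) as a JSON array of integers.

Site scan:
  WciIX CAATAGTT/6: at [1, 10, 47, 68, 102] ⇒ [7, 16, 53, 74, 108]
  KluIX ACGC/0: at [25, 59, 80, 86, 94, 98] ⇒ [25, 59, 80, 86, 94, 98]

All cut coordinates (distinct, sorted): [7, 16, 25, 53, 59, 74, 80, 86, 94, 98, 108]

Fragments:
  [0,7): 7 bp
  [7,16): 9 bp
  [16,25): 9 bp
  [25,53): 28 bp
  [53,59): 6 bp
  [59,74): 15 bp
  [74,80): 6 bp
  [80,86): 6 bp
  [86,94): 8 bp
  [94,98): 4 bp
  [98,108): 10 bp
  [108,112): 4 bp

[4,4,6,6,6,7,8,9,9,10,15,28]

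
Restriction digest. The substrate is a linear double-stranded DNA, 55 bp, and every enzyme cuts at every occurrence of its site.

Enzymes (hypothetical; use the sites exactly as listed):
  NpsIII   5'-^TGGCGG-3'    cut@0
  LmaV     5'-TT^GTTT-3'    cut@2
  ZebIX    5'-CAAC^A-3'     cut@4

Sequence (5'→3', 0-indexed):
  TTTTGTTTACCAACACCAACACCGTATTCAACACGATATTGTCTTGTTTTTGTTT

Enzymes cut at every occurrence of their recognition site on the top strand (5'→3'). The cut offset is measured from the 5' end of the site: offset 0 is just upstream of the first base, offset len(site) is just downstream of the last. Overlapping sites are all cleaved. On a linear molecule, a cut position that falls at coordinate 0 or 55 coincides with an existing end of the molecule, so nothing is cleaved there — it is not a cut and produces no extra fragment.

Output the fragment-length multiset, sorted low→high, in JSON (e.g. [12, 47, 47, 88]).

[4,4,6,6,10,12,13]

Per-enzyme occurrences:
  NpsIII (TGGCGG, off=0): no sites
  LmaV TTGTTT/2: at [2, 43, 49] ⇒ [4, 45, 51]
  ZebIX CAACA/4: at [10, 16, 28] ⇒ [14, 20, 32]

All cut coordinates (distinct, sorted): [4, 14, 20, 32, 45, 51]

Fragments:
  [0,4): 4 bp
  [4,14): 10 bp
  [14,20): 6 bp
  [20,32): 12 bp
  [32,45): 13 bp
  [45,51): 6 bp
  [51,55): 4 bp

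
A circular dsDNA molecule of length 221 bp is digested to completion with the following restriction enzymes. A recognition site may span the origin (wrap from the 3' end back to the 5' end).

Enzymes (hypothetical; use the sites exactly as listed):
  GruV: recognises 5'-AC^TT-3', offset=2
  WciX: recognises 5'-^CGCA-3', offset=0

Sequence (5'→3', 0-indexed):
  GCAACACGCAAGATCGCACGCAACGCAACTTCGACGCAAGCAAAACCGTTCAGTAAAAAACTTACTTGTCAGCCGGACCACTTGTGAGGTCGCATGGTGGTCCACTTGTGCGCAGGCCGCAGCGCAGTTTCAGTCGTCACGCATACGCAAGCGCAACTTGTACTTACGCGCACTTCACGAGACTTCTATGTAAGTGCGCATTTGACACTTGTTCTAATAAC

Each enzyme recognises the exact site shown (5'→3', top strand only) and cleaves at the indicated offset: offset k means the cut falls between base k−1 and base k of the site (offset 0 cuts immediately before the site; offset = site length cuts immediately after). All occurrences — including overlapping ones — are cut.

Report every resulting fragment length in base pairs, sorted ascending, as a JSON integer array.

Scan for sites:
  GruV (ACTT, off=2): starts [27, 59, 63, 79, 103, 155, 161, 171, 181, 206] → cuts [29, 61, 65, 81, 105, 157, 163, 173, 183, 208]
  WciX (CGCA, off=0): starts [6, 14, 18, 23, 34, 90, 110, 117, 122, 139, 145, 151, 168, 196, 220] → cuts [6, 14, 18, 23, 34, 90, 110, 117, 122, 139, 145, 151, 168, 196, 220]

All cut coordinates (distinct, sorted): [6, 14, 18, 23, 29, 34, 61, 65, 81, 90, 105, 110, 117, 122, 139, 145, 151, 157, 163, 168, 173, 183, 196, 208, 220]

Fragment lengths:
  6→14: 8 bp
  14→18: 4 bp
  18→23: 5 bp
  23→29: 6 bp
  29→34: 5 bp
  34→61: 27 bp
  61→65: 4 bp
  65→81: 16 bp
  81→90: 9 bp
  90→105: 15 bp
  105→110: 5 bp
  110→117: 7 bp
  117→122: 5 bp
  122→139: 17 bp
  139→145: 6 bp
  145→151: 6 bp
  151→157: 6 bp
  157→163: 6 bp
  163→168: 5 bp
  168→173: 5 bp
  173→183: 10 bp
  183→196: 13 bp
  196→208: 12 bp
  208→220: 12 bp
  220→6 (wrap): 221-220+6 = 7 bp

[4,4,5,5,5,5,5,5,6,6,6,6,6,7,7,8,9,10,12,12,13,15,16,17,27]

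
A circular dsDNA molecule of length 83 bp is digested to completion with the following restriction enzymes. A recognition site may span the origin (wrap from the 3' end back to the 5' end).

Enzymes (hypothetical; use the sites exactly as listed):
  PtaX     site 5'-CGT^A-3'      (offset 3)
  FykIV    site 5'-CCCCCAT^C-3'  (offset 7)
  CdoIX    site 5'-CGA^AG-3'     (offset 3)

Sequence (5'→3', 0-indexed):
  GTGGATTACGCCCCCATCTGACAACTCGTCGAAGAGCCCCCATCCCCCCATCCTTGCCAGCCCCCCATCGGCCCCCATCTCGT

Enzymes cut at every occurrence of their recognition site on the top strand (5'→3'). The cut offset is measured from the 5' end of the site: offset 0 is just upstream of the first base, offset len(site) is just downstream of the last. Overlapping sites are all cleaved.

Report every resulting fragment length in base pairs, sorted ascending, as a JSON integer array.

[8,10,11,15,17,22]

Site scan:
  PtaX (CGTA, off=3): no sites
  FykIV CCCCCATC/7: at [10, 36, 44, 61, 71] ⇒ [17, 43, 51, 68, 78]
  CdoIX CGAAG/3: at [29] ⇒ [32]

Pooled cuts: [17, 32, 43, 51, 68, 78]

Fragment lengths:
  17→32: 15 bp
  32→43: 11 bp
  43→51: 8 bp
  51→68: 17 bp
  68→78: 10 bp
  78→17 (wrap): 83-78+17 = 22 bp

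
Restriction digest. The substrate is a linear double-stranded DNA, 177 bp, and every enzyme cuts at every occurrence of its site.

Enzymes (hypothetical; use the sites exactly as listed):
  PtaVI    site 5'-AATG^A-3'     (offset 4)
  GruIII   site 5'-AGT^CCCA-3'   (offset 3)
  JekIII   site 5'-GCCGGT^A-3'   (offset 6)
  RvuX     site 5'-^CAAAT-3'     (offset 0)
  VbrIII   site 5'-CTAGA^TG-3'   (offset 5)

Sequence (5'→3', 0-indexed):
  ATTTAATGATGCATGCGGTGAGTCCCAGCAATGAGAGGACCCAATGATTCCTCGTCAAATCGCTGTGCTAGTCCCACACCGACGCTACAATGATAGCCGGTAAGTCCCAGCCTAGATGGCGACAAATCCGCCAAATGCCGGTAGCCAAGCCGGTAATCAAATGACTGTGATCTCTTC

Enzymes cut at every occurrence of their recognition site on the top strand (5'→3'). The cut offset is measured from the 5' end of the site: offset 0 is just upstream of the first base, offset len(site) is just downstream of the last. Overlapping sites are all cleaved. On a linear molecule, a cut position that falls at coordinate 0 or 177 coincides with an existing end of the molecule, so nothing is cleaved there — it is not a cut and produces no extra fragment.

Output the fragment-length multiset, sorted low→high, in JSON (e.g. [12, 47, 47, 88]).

Site scan:
  PtaVI AATGA/4: at [4, 29, 42, 88, 159] ⇒ [8, 33, 46, 92, 163]
  GruIII AGTCCCA/3: at [20, 69, 102] ⇒ [23, 72, 105]
  JekIII GCCGGTA/6: at [95, 136, 148] ⇒ [101, 142, 154]
  RvuX CAAAT/0: at [55, 122, 131, 157] ⇒ [55, 122, 131, 157]
  VbrIII CTAGATG/5: at [111] ⇒ [116]

Pooled cuts: [8, 23, 33, 46, 55, 72, 92, 101, 105, 116, 122, 131, 142, 154, 157, 163]

Fragments:
  [0,8): 8 bp
  [8,23): 15 bp
  [23,33): 10 bp
  [33,46): 13 bp
  [46,55): 9 bp
  [55,72): 17 bp
  [72,92): 20 bp
  [92,101): 9 bp
  [101,105): 4 bp
  [105,116): 11 bp
  [116,122): 6 bp
  [122,131): 9 bp
  [131,142): 11 bp
  [142,154): 12 bp
  [154,157): 3 bp
  [157,163): 6 bp
  [163,177): 14 bp

[3,4,6,6,8,9,9,9,10,11,11,12,13,14,15,17,20]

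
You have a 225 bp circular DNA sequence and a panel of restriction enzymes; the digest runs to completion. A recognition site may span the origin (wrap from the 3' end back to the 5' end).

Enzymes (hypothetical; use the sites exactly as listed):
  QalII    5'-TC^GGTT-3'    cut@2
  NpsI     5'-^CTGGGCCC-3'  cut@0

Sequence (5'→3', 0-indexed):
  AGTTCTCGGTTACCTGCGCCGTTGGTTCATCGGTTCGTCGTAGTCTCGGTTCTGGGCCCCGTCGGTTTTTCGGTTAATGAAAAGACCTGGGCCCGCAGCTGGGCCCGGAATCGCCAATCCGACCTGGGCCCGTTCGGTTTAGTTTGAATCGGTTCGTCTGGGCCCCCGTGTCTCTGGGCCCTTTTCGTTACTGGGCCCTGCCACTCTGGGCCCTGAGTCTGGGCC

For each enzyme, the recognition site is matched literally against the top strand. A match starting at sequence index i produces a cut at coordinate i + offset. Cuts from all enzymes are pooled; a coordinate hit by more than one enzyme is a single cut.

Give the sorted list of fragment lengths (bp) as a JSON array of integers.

[4,7,8,12,12,12,15,15,15,16,16,17,24,25,27]

Per-enzyme occurrences:
  QalII TCGGTT/2: at [5, 29, 45, 61, 69, 133, 148] ⇒ [7, 31, 47, 63, 71, 135, 150]
  NpsI CTGGGCCC/0: at [51, 86, 98, 123, 157, 173, 190, 205] ⇒ [51, 86, 98, 123, 157, 173, 190, 205]

Pooled cuts: [7, 31, 47, 51, 63, 71, 86, 98, 123, 135, 150, 157, 173, 190, 205]

Fragments:
  7→31: 24 bp
  31→47: 16 bp
  47→51: 4 bp
  51→63: 12 bp
  63→71: 8 bp
  71→86: 15 bp
  86→98: 12 bp
  98→123: 25 bp
  123→135: 12 bp
  135→150: 15 bp
  150→157: 7 bp
  157→173: 16 bp
  173→190: 17 bp
  190→205: 15 bp
  205→7 (wrap): 225-205+7 = 27 bp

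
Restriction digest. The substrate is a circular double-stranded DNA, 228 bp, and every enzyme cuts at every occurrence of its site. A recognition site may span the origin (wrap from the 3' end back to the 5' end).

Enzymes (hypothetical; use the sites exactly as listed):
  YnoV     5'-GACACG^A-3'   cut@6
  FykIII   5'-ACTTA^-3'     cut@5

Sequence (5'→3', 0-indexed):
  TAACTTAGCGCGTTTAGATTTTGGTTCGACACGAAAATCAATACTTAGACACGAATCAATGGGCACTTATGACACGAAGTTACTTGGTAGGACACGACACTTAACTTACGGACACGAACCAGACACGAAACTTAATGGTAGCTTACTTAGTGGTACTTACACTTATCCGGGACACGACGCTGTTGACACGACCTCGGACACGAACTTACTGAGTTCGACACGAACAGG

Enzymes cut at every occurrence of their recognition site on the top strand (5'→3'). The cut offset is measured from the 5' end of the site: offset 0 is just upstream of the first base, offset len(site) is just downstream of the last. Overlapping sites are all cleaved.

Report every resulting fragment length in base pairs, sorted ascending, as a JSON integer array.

[5,6,6,6,7,7,7,8,10,11,11,12,13,14,14,14,15,16,20,26]

Site scan:
  YnoV GACACGA/6: at [27, 47, 70, 90, 110, 121, 170, 184, 196, 216] ⇒ [33, 53, 76, 96, 116, 127, 176, 190, 202, 222]
  FykIII ACTTA/5: at [2, 42, 64, 98, 103, 129, 144, 154, 160, 203] ⇒ [7, 47, 69, 103, 108, 134, 149, 159, 165, 208]

All cut coordinates (distinct, sorted): [7, 33, 47, 53, 69, 76, 96, 103, 108, 116, 127, 134, 149, 159, 165, 176, 190, 202, 208, 222]

Fragments:
  7→33: 26 bp
  33→47: 14 bp
  47→53: 6 bp
  53→69: 16 bp
  69→76: 7 bp
  76→96: 20 bp
  96→103: 7 bp
  103→108: 5 bp
  108→116: 8 bp
  116→127: 11 bp
  127→134: 7 bp
  134→149: 15 bp
  149→159: 10 bp
  159→165: 6 bp
  165→176: 11 bp
  176→190: 14 bp
  190→202: 12 bp
  202→208: 6 bp
  208→222: 14 bp
  222→7 (wrap): 228-222+7 = 13 bp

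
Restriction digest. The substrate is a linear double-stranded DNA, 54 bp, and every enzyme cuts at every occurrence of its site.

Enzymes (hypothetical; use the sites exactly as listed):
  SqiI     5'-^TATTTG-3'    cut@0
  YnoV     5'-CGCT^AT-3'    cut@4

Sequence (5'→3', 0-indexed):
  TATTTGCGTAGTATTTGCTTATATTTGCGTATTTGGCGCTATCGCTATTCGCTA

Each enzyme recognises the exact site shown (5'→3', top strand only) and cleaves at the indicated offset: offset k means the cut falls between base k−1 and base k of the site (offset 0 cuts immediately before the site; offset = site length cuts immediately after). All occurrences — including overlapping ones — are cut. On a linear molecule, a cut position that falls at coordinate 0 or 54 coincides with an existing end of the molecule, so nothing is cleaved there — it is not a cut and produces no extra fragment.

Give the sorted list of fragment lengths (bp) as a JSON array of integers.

[6,8,8,10,11,11]

Scan for sites:
  SqiI TATTTG/0: at [0, 11, 21, 29] ⇒ [11, 21, 29] (position 0 is a terminus of the linear molecule — no cut)
  YnoV CGCTAT/4: at [36, 42] ⇒ [40, 46]

All cut coordinates (distinct, sorted): [11, 21, 29, 40, 46]

Fragment lengths:
  [0,11): 11 bp
  [11,21): 10 bp
  [21,29): 8 bp
  [29,40): 11 bp
  [40,46): 6 bp
  [46,54): 8 bp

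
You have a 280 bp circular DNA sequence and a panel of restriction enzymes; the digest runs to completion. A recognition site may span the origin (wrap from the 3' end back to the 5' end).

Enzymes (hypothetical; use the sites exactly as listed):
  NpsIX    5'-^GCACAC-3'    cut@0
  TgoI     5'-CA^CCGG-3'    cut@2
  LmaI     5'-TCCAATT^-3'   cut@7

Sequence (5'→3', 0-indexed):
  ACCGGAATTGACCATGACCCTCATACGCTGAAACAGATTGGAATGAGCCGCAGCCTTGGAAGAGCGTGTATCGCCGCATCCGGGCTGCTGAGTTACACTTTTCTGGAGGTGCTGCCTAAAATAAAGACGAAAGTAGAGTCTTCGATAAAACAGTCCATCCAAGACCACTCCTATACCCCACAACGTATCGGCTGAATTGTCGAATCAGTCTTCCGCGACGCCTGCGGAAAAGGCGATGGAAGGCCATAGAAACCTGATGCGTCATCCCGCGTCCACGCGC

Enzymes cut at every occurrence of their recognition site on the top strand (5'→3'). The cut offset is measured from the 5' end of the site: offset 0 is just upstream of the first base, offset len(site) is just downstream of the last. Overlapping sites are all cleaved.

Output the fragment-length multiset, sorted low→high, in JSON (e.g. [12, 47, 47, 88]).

[280]

Scan for sites:
  NpsIX (GCACAC, off=0): no sites
  TgoI (CACCGG, off=2): starts [279] → cuts [1]
  LmaI (TCCAATT, off=7): no sites

All cut coordinates (distinct, sorted): [1]

Fragment lengths:
  1→1 (wrap): 280-1+1 = 280 bp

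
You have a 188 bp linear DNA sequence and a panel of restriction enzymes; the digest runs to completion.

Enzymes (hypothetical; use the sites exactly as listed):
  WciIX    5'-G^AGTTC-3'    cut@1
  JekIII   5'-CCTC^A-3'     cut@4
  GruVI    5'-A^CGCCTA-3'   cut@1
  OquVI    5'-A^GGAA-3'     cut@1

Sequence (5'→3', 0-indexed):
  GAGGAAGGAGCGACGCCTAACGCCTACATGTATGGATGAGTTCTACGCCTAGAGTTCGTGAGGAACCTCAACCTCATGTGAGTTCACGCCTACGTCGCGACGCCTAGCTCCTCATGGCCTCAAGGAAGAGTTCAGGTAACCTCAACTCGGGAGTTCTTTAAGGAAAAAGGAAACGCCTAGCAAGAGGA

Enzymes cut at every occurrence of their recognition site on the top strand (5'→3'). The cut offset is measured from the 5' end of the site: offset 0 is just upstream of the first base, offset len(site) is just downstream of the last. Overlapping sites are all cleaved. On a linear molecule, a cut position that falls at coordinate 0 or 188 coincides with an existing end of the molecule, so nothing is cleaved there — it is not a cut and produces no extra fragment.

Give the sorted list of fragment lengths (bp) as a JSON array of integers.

[2,2,5,5,5,6,6,7,7,7,7,8,8,8,9,10,11,13,14,15,15,18]

Site scan:
  WciIX (GAGTTC, off=1): starts [37, 51, 79, 127, 150] → cuts [38, 52, 80, 128, 151]
  JekIII (CCTCA, off=4): starts [65, 71, 109, 117, 139] → cuts [69, 75, 113, 121, 143]
  GruVI (ACGCCTA, off=1): starts [12, 19, 44, 85, 99, 172] → cuts [13, 20, 45, 86, 100, 173]
  OquVI (AGGAA, off=1): starts [1, 60, 122, 160, 167] → cuts [2, 61, 123, 161, 168]

All cut coordinates (distinct, sorted): [2, 13, 20, 38, 45, 52, 61, 69, 75, 80, 86, 100, 113, 121, 123, 128, 143, 151, 161, 168, 173]

Fragment lengths:
  [0,2): 2 bp
  [2,13): 11 bp
  [13,20): 7 bp
  [20,38): 18 bp
  [38,45): 7 bp
  [45,52): 7 bp
  [52,61): 9 bp
  [61,69): 8 bp
  [69,75): 6 bp
  [75,80): 5 bp
  [80,86): 6 bp
  [86,100): 14 bp
  [100,113): 13 bp
  [113,121): 8 bp
  [121,123): 2 bp
  [123,128): 5 bp
  [128,143): 15 bp
  [143,151): 8 bp
  [151,161): 10 bp
  [161,168): 7 bp
  [168,173): 5 bp
  [173,188): 15 bp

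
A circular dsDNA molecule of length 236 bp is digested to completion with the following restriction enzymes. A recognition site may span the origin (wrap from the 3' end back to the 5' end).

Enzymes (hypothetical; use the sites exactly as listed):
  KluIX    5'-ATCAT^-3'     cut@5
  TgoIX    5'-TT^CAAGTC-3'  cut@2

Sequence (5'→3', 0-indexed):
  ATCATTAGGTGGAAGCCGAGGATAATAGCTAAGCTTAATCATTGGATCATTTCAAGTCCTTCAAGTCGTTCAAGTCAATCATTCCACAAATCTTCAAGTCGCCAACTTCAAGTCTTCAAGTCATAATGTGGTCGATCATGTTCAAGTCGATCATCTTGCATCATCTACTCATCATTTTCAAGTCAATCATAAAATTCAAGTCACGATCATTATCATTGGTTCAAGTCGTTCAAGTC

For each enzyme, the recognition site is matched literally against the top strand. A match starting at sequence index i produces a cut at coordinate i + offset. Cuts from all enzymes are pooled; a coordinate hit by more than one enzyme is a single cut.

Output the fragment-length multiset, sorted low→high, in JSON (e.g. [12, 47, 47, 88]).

Per-enzyme occurrences:
  KluIX ATCAT/5: at [0, 37, 45, 77, 134, 149, 159, 170, 185, 205, 211] ⇒ [5, 42, 50, 82, 139, 154, 164, 175, 190, 210, 216]
  TgoIX TTCAAGTC/2: at [50, 59, 68, 92, 106, 114, 140, 176, 194, 219, 228] ⇒ [52, 61, 70, 94, 108, 116, 142, 178, 196, 221, 230]

Pooled cuts: [5, 42, 50, 52, 61, 70, 82, 94, 108, 116, 139, 142, 154, 164, 175, 178, 190, 196, 210, 216, 221, 230]

Fragments:
  5→42: 37 bp
  42→50: 8 bp
  50→52: 2 bp
  52→61: 9 bp
  61→70: 9 bp
  70→82: 12 bp
  82→94: 12 bp
  94→108: 14 bp
  108→116: 8 bp
  116→139: 23 bp
  139→142: 3 bp
  142→154: 12 bp
  154→164: 10 bp
  164→175: 11 bp
  175→178: 3 bp
  178→190: 12 bp
  190→196: 6 bp
  196→210: 14 bp
  210→216: 6 bp
  216→221: 5 bp
  221→230: 9 bp
  230→5 (wrap): 236-230+5 = 11 bp

[2,3,3,5,6,6,8,8,9,9,9,10,11,11,12,12,12,12,14,14,23,37]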